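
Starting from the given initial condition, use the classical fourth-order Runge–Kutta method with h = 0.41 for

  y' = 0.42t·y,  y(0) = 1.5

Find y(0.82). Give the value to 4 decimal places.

1.7275

RK4: k1 = f(t_n, y_n); k2 = f(t_n + h/2, y_n + (h/2)·k1); k3 = f(t_n + h/2, y_n + (h/2)·k2); k4 = f(t_n + h, y_n + h·k3); y_{n+1} = y_n + (h/6)·(k1 + 2k2 + 2k3 + k4).
t=0.000000, y=1.500000:
  k1 = f(0.000000, 1.500000) = 0.000000
  k2 = f(0.205000, 1.500000) = 0.129150
  k3 = f(0.205000, 1.526476) = 0.131430
  k4 = f(0.410000, 1.553886) = 0.267579
  y ← 1.500000 + (0.41/6)·(k1 + 2k2 + 2k3 + k4) = 1.553897
t=0.410000, y=1.553897:
  k1 = f(0.410000, 1.553897) = 0.267581
  k2 = f(0.615000, 1.608751) = 0.415540
  k3 = f(0.615000, 1.639083) = 0.423375
  k4 = f(0.820000, 1.727481) = 0.594944
  y ← 1.553897 + (0.41/6)·(k1 + 2k2 + 2k3 + k4) = 1.727488
y(0.82) ≈ 1.7275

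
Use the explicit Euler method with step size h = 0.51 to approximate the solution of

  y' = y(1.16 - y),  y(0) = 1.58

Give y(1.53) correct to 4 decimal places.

Euler: y_{n+1} = y_n + h·f(x_n, y_n).
x=0.000000, y=1.580000: f=-0.663600 → y ← 1.580000 + 0.51·(-0.663600) = 1.241564
x=0.510000, y=1.241564: f=-0.101267 → y ← 1.241564 + 0.51·(-0.101267) = 1.189918
x=1.020000, y=1.189918: f=-0.035600 → y ← 1.189918 + 0.51·(-0.035600) = 1.171762
y(1.53) ≈ 1.1718

1.1718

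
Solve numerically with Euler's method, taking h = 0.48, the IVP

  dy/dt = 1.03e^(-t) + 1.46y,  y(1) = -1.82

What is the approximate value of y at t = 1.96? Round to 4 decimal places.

-4.8429

Euler: y_{n+1} = y_n + h·f(t_n, y_n).
t=1.000000, y=-1.820000: f=-2.278284 → y ← -1.820000 + 0.48·(-2.278284) = -2.913576
t=1.480000, y=-2.913576: f=-4.019355 → y ← -2.913576 + 0.48·(-4.019355) = -4.842867
y(1.96) ≈ -4.8429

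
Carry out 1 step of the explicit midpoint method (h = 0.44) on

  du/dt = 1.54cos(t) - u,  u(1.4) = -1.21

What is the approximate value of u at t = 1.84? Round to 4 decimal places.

Midpoint: k1 = f(t_n, u_n); k2 = f(t_n + h/2, u_n + (h/2)·k1); u_{n+1} = u_n + h·k2.
t=1.400000, u=-1.210000:
  k1 = f(1.400000, -1.210000) = 1.471749
  k2 = f(1.620000, -0.886215) = 0.810472
  u ← -1.210000 + 0.44·0.810472 = -0.853392
u(1.84) ≈ -0.8534

-0.8534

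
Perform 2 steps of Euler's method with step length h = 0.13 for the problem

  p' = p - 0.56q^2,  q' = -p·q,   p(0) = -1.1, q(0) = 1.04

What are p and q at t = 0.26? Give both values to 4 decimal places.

Euler on (p,q): p_{n+1} = p_n + h·p', q_{n+1} = q_n + h·q'.
0.000000: (-1.100000, 1.040000); f=(-1.705696, 1.144000) → (-1.321740, 1.188720)
0.130000: (-1.321740, 1.188720); f=(-2.113051, 1.571179) → (-1.596437, 1.392973)
(p(0.26), q(0.26)) ≈ (-1.5964, 1.3930)

-1.5964, 1.3930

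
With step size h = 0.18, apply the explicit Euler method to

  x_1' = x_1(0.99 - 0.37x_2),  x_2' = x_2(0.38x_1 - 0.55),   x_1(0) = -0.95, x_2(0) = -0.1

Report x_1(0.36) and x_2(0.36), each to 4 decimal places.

Euler on (x_1,x_2): x_1_{n+1} = x_1_n + h·x_1', x_2_{n+1} = x_2_n + h·x_2'.
0.000000: (-0.950000, -0.100000); f=(-0.975650, 0.091100) → (-1.125617, -0.083602)
0.180000: (-1.125617, -0.083602); f=(-1.149179, 0.081741) → (-1.332469, -0.068889)
(x_1(0.36), x_2(0.36)) ≈ (-1.3325, -0.0689)

-1.3325, -0.0689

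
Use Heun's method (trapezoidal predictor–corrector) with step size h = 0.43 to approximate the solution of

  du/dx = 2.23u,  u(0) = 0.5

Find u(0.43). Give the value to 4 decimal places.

Heun: k1 = f(x_n, u_n); k2 = f(x_n + h, u_n + h·k1); u_{n+1} = u_n + (h/2)·(k1 + k2).
x=0.000000, u=0.500000:
  k1 = f(0.000000, 0.500000) = 1.115000
  k2 = f(0.430000, 0.979450) = 2.184173
  u ← 0.500000 + (0.43/2)·(1.115000 + 2.184173) = 1.209322
u(0.43) ≈ 1.2093

1.2093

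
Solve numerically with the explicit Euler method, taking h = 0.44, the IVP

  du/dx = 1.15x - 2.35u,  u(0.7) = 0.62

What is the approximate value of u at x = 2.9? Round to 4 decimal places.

Euler: u_{n+1} = u_n + h·f(x_n, u_n).
x=0.700000, u=0.620000: f=-0.652000 → u ← 0.620000 + 0.44·(-0.652000) = 0.333120
x=1.140000, u=0.333120: f=0.528168 → u ← 0.333120 + 0.44·0.528168 = 0.565514
x=1.580000, u=0.565514: f=0.488042 → u ← 0.565514 + 0.44·0.488042 = 0.780253
x=2.020000, u=0.780253: f=0.489407 → u ← 0.780253 + 0.44·0.489407 = 0.995591
x=2.460000, u=0.995591: f=0.489360 → u ← 0.995591 + 0.44·0.489360 = 1.210910
u(2.9) ≈ 1.2109

1.2109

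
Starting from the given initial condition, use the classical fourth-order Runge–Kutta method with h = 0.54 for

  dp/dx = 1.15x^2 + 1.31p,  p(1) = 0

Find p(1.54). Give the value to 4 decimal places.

RK4: k1 = f(x_n, p_n); k2 = f(x_n + h/2, p_n + (h/2)·k1); k3 = f(x_n + h/2, p_n + (h/2)·k2); k4 = f(x_n + h, p_n + h·k3); p_{n+1} = p_n + (h/6)·(k1 + 2k2 + 2k3 + k4).
x=1.000000, p=0.000000:
  k1 = f(1.000000, 0.000000) = 1.150000
  k2 = f(1.270000, 0.310500) = 2.261590
  k3 = f(1.270000, 0.610629) = 2.654759
  k4 = f(1.540000, 1.433570) = 4.605317
  p ← 0.000000 + (0.54/6)·(k1 + 2k2 + 2k3 + k4) = 1.402921
p(1.54) ≈ 1.4029

1.4029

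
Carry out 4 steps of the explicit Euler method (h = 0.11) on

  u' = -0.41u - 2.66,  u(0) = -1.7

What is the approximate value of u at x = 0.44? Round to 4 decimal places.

Euler: u_{n+1} = u_n + h·f(x_n, u_n).
x=0.000000, u=-1.700000: f=-1.963000 → u ← -1.700000 + 0.11·(-1.963000) = -1.915930
x=0.110000, u=-1.915930: f=-1.874469 → u ← -1.915930 + 0.11·(-1.874469) = -2.122122
x=0.220000, u=-2.122122: f=-1.789930 → u ← -2.122122 + 0.11·(-1.789930) = -2.319014
x=0.330000, u=-2.319014: f=-1.709204 → u ← -2.319014 + 0.11·(-1.709204) = -2.507026
u(0.44) ≈ -2.5070

-2.5070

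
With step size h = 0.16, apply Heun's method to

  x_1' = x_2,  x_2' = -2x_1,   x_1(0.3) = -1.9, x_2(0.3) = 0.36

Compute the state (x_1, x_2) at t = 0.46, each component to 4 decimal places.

Heun on (x_1,x_2): k1 = f(t_n, state_n); k2 = f(t_n + h, state_n + h·k1); state_{n+1} = state_n + (h/2)·(k1 + k2).
0.300000: (-1.900000, 0.360000)
  k1 = (0.360000, 3.800000)
  predictor → (-1.842400, 0.968000)
  k2 = (0.968000, 3.684800)
  → (-1.793760, 0.958784)
(x_1(0.46), x_2(0.46)) ≈ (-1.7938, 0.9588)

-1.7938, 0.9588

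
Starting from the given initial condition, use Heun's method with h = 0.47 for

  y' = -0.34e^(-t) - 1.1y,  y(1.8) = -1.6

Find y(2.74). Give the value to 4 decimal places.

Heun: k1 = f(t_n, y_n); k2 = f(t_n + h, y_n + h·k1); y_{n+1} = y_n + (h/2)·(k1 + k2).
t=1.800000, y=-1.600000:
  k1 = f(1.800000, -1.600000) = 1.703798
  k2 = f(2.270000, -0.799215) = 0.844010
  y ← -1.600000 + (0.47/2)·(1.703798 + 0.844010) = -1.001265
t=2.270000, y=-1.001265:
  k1 = f(2.270000, -1.001265) = 1.066265
  k2 = f(2.740000, -0.500120) = 0.528178
  y ← -1.001265 + (0.47/2)·(1.066265 + 0.528178) = -0.626571
y(2.74) ≈ -0.6266

-0.6266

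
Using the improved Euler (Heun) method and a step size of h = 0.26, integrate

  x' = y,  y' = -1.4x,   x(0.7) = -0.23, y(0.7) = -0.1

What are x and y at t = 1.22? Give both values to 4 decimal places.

Heun on (x,y): k1 = f(t_n, state_n); k2 = f(t_n + h, state_n + h·k1); state_{n+1} = state_n + (h/2)·(k1 + k2).
0.700000: (-0.230000, -0.100000)
  k1 = (-0.100000, 0.322000)
  predictor → (-0.256000, -0.016280)
  k2 = (-0.016280, 0.358400)
  → (-0.245116, -0.011548)
0.960000: (-0.245116, -0.011548)
  k1 = (-0.011548, 0.343163)
  predictor → (-0.248119, 0.077674)
  k2 = (0.077674, 0.347366)
  → (-0.236520, 0.078221)
(x(1.22), y(1.22)) ≈ (-0.2365, 0.0782)

-0.2365, 0.0782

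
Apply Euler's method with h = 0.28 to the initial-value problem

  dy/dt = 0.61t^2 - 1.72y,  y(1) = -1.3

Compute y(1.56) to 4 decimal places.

0.0190

Euler: y_{n+1} = y_n + h·f(t_n, y_n).
t=1.000000, y=-1.300000: f=2.846000 → y ← -1.300000 + 0.28·2.846000 = -0.503120
t=1.280000, y=-0.503120: f=1.864790 → y ← -0.503120 + 0.28·1.864790 = 0.019021
y(1.56) ≈ 0.0190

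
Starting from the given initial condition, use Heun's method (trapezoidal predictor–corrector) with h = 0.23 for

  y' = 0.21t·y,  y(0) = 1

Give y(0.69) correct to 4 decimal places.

Heun: k1 = f(t_n, y_n); k2 = f(t_n + h, y_n + h·k1); y_{n+1} = y_n + (h/2)·(k1 + k2).
t=0.000000, y=1.000000:
  k1 = f(0.000000, 1.000000) = 0.000000
  k2 = f(0.230000, 1.000000) = 0.048300
  y ← 1.000000 + (0.23/2)·(0.000000 + 0.048300) = 1.005554
t=0.230000, y=1.005554:
  k1 = f(0.230000, 1.005554) = 0.048568
  k2 = f(0.460000, 1.016725) = 0.098216
  y ← 1.005554 + (0.23/2)·(0.048568 + 0.098216) = 1.022435
t=0.460000, y=1.022435:
  k1 = f(0.460000, 1.022435) = 0.098767
  k2 = f(0.690000, 1.045151) = 0.151442
  y ← 1.022435 + (0.23/2)·(0.098767 + 0.151442) = 1.051209
y(0.69) ≈ 1.0512

1.0512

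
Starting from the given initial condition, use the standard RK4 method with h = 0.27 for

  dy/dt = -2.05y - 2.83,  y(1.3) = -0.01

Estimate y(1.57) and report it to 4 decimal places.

-0.5920

RK4: k1 = f(t_n, y_n); k2 = f(t_n + h/2, y_n + (h/2)·k1); k3 = f(t_n + h/2, y_n + (h/2)·k2); k4 = f(t_n + h, y_n + h·k3); y_{n+1} = y_n + (h/6)·(k1 + 2k2 + 2k3 + k4).
t=1.300000, y=-0.010000:
  k1 = f(1.300000, -0.010000) = -2.809500
  k2 = f(1.435000, -0.389283) = -2.031971
  k3 = f(1.435000, -0.284316) = -2.247152
  k4 = f(1.570000, -0.616731) = -1.565701
  y ← -0.010000 + (0.27/6)·(k1 + 2k2 + 2k3 + k4) = -0.592005
y(1.57) ≈ -0.5920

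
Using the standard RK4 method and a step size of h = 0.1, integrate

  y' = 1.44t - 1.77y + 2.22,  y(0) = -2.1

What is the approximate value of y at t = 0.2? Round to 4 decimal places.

-1.0743

RK4: k1 = f(t_n, y_n); k2 = f(t_n + h/2, y_n + (h/2)·k1); k3 = f(t_n + h/2, y_n + (h/2)·k2); k4 = f(t_n + h, y_n + h·k3); y_{n+1} = y_n + (h/6)·(k1 + 2k2 + 2k3 + k4).
t=0.000000, y=-2.100000:
  k1 = f(0.000000, -2.100000) = 5.937000
  k2 = f(0.050000, -1.803150) = 5.483576
  k3 = f(0.050000, -1.825821) = 5.523704
  k4 = f(0.100000, -1.547630) = 5.103304
  y ← -2.100000 + (0.1/6)·(k1 + 2k2 + 2k3 + k4) = -1.549086
t=0.100000, y=-1.549086:
  k1 = f(0.100000, -1.549086) = 5.105882
  k2 = f(0.150000, -1.293792) = 4.726011
  k3 = f(0.150000, -1.312785) = 4.759630
  k4 = f(0.200000, -1.073123) = 4.407427
  y ← -1.549086 + (0.1/6)·(k1 + 2k2 + 2k3 + k4) = -1.074342
y(0.2) ≈ -1.0743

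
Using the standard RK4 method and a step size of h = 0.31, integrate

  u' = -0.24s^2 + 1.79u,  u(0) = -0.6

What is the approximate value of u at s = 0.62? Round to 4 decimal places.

RK4: k1 = f(s_n, u_n); k2 = f(s_n + h/2, u_n + (h/2)·k1); k3 = f(s_n + h/2, u_n + (h/2)·k2); k4 = f(s_n + h, u_n + h·k3); u_{n+1} = u_n + (h/6)·(k1 + 2k2 + 2k3 + k4).
s=0.000000, u=-0.600000:
  k1 = f(0.000000, -0.600000) = -1.074000
  k2 = f(0.155000, -0.766470) = -1.377747
  k3 = f(0.155000, -0.813551) = -1.462022
  k4 = f(0.310000, -1.053227) = -1.908340
  u ← -0.600000 + (0.31/6)·(k1 + 2k2 + 2k3 + k4) = -1.047530
s=0.310000, u=-1.047530:
  k1 = f(0.310000, -1.047530) = -1.898143
  k2 = f(0.465000, -1.341743) = -2.453613
  k3 = f(0.465000, -1.427840) = -2.607728
  k4 = f(0.620000, -1.855926) = -3.414364
  u ← -1.047530 + (0.31/6)·(k1 + 2k2 + 2k3 + k4) = -1.845015
u(0.62) ≈ -1.8450

-1.8450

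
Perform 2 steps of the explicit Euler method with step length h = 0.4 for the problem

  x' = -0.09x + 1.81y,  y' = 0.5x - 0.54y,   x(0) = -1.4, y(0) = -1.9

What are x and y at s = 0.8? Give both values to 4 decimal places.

Euler on (x,y): x_{n+1} = x_n + h·x', y_{n+1} = y_n + h·y'.
0.000000: (-1.400000, -1.900000); f=(-3.313000, 0.326000) → (-2.725200, -1.769600)
0.400000: (-2.725200, -1.769600); f=(-2.957708, -0.407016) → (-3.908283, -1.932406)
(x(0.8), y(0.8)) ≈ (-3.9083, -1.9324)

-3.9083, -1.9324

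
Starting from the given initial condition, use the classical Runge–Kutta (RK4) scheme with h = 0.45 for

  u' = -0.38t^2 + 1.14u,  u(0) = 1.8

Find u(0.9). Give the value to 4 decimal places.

RK4: k1 = f(t_n, u_n); k2 = f(t_n + h/2, u_n + (h/2)·k1); k3 = f(t_n + h/2, u_n + (h/2)·k2); k4 = f(t_n + h, u_n + h·k3); u_{n+1} = u_n + (h/6)·(k1 + 2k2 + 2k3 + k4).
t=0.000000, u=1.800000:
  k1 = f(0.000000, 1.800000) = 2.052000
  k2 = f(0.225000, 2.261700) = 2.559101
  k3 = f(0.225000, 2.375798) = 2.689172
  k4 = f(0.450000, 3.010127) = 3.354595
  u ← 1.800000 + (0.45/6)·(k1 + 2k2 + 2k3 + k4) = 2.992735
t=0.450000, u=2.992735:
  k1 = f(0.450000, 2.992735) = 3.334768
  k2 = f(0.675000, 3.743058) = 4.093949
  k3 = f(0.675000, 3.913874) = 4.288679
  k4 = f(0.900000, 4.922641) = 5.304011
  u ← 2.992735 + (0.45/6)·(k1 + 2k2 + 2k3 + k4) = 4.898038
u(0.9) ≈ 4.8980

4.8980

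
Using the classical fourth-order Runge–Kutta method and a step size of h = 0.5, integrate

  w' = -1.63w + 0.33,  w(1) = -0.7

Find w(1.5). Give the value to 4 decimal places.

RK4: k1 = f(t_n, w_n); k2 = f(t_n + h/2, w_n + (h/2)·k1); k3 = f(t_n + h/2, w_n + (h/2)·k2); k4 = f(t_n + h, w_n + h·k3); w_{n+1} = w_n + (h/6)·(k1 + 2k2 + 2k3 + k4).
t=1.000000, w=-0.700000:
  k1 = f(1.000000, -0.700000) = 1.471000
  k2 = f(1.250000, -0.332250) = 0.871568
  k3 = f(1.250000, -0.482108) = 1.115836
  k4 = f(1.500000, -0.142082) = 0.561593
  w ← -0.700000 + (0.5/6)·(k1 + 2k2 + 2k3 + k4) = -0.199383
w(1.5) ≈ -0.1994

-0.1994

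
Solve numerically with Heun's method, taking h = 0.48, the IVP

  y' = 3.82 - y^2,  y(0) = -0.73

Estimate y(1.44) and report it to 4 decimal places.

Heun: k1 = f(t_n, y_n); k2 = f(t_n + h, y_n + h·k1); y_{n+1} = y_n + (h/2)·(k1 + k2).
t=0.000000, y=-0.730000:
  k1 = f(0.000000, -0.730000) = 3.287100
  k2 = f(0.480000, 0.847808) = 3.101222
  y ← -0.730000 + (0.48/2)·(3.287100 + 3.101222) = 0.803197
t=0.480000, y=0.803197:
  k1 = f(0.480000, 0.803197) = 3.174874
  k2 = f(0.960000, 2.327137) = -1.595566
  y ← 0.803197 + (0.48/2)·(3.174874 + (-1.595566)) = 1.182231
t=0.960000, y=1.182231:
  k1 = f(0.960000, 1.182231) = 2.422329
  k2 = f(1.440000, 2.344949) = -1.678787
  y ← 1.182231 + (0.48/2)·(2.422329 + (-1.678787)) = 1.360681
y(1.44) ≈ 1.3607

1.3607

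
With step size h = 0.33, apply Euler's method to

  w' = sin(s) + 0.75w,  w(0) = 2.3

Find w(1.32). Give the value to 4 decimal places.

6.2652

Euler: w_{n+1} = w_n + h·f(s_n, w_n).
s=0.000000, w=2.300000: f=1.725000 → w ← 2.300000 + 0.33·1.725000 = 2.869250
s=0.330000, w=2.869250: f=2.475981 → w ← 2.869250 + 0.33·2.475981 = 3.686324
s=0.660000, w=3.686324: f=3.377860 → w ← 3.686324 + 0.33·3.377860 = 4.801017
s=0.990000, w=4.801017: f=4.436789 → w ← 4.801017 + 0.33·4.436789 = 6.265158
w(1.32) ≈ 6.2652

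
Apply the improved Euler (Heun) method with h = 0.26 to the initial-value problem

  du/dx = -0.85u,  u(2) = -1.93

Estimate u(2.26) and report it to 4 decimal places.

Heun: k1 = f(x_n, u_n); k2 = f(x_n + h, u_n + h·k1); u_{n+1} = u_n + (h/2)·(k1 + k2).
x=2.000000, u=-1.930000:
  k1 = f(2.000000, -1.930000) = 1.640500
  k2 = f(2.260000, -1.503470) = 1.277950
  u ← -1.930000 + (0.26/2)·(1.640500 + 1.277950) = -1.550602
u(2.26) ≈ -1.5506

-1.5506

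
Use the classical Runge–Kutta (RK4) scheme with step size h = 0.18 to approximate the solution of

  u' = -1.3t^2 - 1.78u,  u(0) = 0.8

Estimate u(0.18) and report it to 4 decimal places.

RK4: k1 = f(t_n, u_n); k2 = f(t_n + h/2, u_n + (h/2)·k1); k3 = f(t_n + h/2, u_n + (h/2)·k2); k4 = f(t_n + h, u_n + h·k3); u_{n+1} = u_n + (h/6)·(k1 + 2k2 + 2k3 + k4).
t=0.000000, u=0.800000:
  k1 = f(0.000000, 0.800000) = -1.424000
  k2 = f(0.090000, 0.671840) = -1.206405
  k3 = f(0.090000, 0.691424) = -1.241264
  k4 = f(0.180000, 0.576573) = -1.068419
  u ← 0.800000 + (0.18/6)·(k1 + 2k2 + 2k3 + k4) = 0.578367
u(0.18) ≈ 0.5784

0.5784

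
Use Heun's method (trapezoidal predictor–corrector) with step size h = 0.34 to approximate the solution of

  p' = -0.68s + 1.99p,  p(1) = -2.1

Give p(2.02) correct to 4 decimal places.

Heun: k1 = f(s_n, p_n); k2 = f(s_n + h, p_n + h·k1); p_{n+1} = p_n + (h/2)·(k1 + k2).
s=1.000000, p=-2.100000:
  k1 = f(1.000000, -2.100000) = -4.859000
  k2 = f(1.340000, -3.752060) = -8.377799
  p ← -2.100000 + (0.34/2)·(-4.859000 + (-8.377799)) = -4.350256
s=1.340000, p=-4.350256:
  k1 = f(1.340000, -4.350256) = -9.568209
  k2 = f(1.680000, -7.603447) = -16.273260
  p ← -4.350256 + (0.34/2)·(-9.568209 + (-16.273260)) = -8.743306
s=1.680000, p=-8.743306:
  k1 = f(1.680000, -8.743306) = -18.541578
  k2 = f(2.020000, -15.047442) = -31.318010
  p ← -8.743306 + (0.34/2)·(-18.541578 + (-31.318010)) = -17.219436
p(2.02) ≈ -17.2194

-17.2194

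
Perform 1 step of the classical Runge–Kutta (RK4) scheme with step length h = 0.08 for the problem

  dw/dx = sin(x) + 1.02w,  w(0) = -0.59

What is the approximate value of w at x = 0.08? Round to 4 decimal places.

RK4: k1 = f(x_n, w_n); k2 = f(x_n + h/2, w_n + (h/2)·k1); k3 = f(x_n + h/2, w_n + (h/2)·k2); k4 = f(x_n + h, w_n + h·k3); w_{n+1} = w_n + (h/6)·(k1 + 2k2 + 2k3 + k4).
x=0.000000, w=-0.590000:
  k1 = f(0.000000, -0.590000) = -0.601800
  k2 = f(0.040000, -0.614072) = -0.586364
  k3 = f(0.040000, -0.613455) = -0.585734
  k4 = f(0.080000, -0.636859) = -0.569681
  w ← -0.590000 + (0.08/6)·(k1 + 2k2 + 2k3 + k4) = -0.636876
w(0.08) ≈ -0.6369

-0.6369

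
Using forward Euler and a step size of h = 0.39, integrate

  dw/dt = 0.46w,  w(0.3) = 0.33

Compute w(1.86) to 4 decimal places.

Euler: w_{n+1} = w_n + h·f(t_n, w_n).
t=0.300000, w=0.330000: f=0.151800 → w ← 0.330000 + 0.39·0.151800 = 0.389202
t=0.690000, w=0.389202: f=0.179033 → w ← 0.389202 + 0.39·0.179033 = 0.459025
t=1.080000, w=0.459025: f=0.211151 → w ← 0.459025 + 0.39·0.211151 = 0.541374
t=1.470000, w=0.541374: f=0.249032 → w ← 0.541374 + 0.39·0.249032 = 0.638496
w(1.86) ≈ 0.6385

0.6385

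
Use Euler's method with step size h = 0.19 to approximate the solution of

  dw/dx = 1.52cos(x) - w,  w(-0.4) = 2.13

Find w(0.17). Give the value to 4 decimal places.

Euler: w_{n+1} = w_n + h·f(x_n, w_n).
x=-0.400000, w=2.130000: f=-0.729987 → w ← 2.130000 + 0.19·(-0.729987) = 1.991302
x=-0.210000, w=1.991302: f=-0.504695 → w ← 1.991302 + 0.19·(-0.504695) = 1.895410
x=-0.020000, w=1.895410: f=-0.375714 → w ← 1.895410 + 0.19·(-0.375714) = 1.824025
w(0.17) ≈ 1.8240

1.8240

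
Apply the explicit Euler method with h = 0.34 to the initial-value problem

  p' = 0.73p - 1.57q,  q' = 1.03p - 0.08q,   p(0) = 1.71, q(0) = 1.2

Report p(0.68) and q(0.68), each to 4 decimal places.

Euler on (p,q): p_{n+1} = p_n + h·p', q_{n+1} = q_n + h·q'.
0.000000: (1.710000, 1.200000); f=(-0.635700, 1.665300) → (1.493862, 1.766202)
0.340000: (1.493862, 1.766202); f=(-1.682418, 1.397382) → (0.921840, 2.241312)
(p(0.68), q(0.68)) ≈ (0.9218, 2.2413)

0.9218, 2.2413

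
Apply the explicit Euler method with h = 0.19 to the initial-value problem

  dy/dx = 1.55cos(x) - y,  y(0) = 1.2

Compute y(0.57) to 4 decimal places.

Euler: y_{n+1} = y_n + h·f(x_n, y_n).
x=0.000000, y=1.200000: f=0.350000 → y ← 1.200000 + 0.19·0.350000 = 1.266500
x=0.190000, y=1.266500: f=0.255607 → y ← 1.266500 + 0.19·0.255607 = 1.315065
x=0.380000, y=1.315065: f=0.124365 → y ← 1.315065 + 0.19·0.124365 = 1.338695
y(0.57) ≈ 1.3387

1.3387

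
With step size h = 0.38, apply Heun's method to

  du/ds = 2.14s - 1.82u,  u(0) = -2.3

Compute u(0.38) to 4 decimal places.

Heun: k1 = f(s_n, u_n); k2 = f(s_n + h, u_n + h·k1); u_{n+1} = u_n + (h/2)·(k1 + k2).
s=0.000000, u=-2.300000:
  k1 = f(0.000000, -2.300000) = 4.186000
  k2 = f(0.380000, -0.709320) = 2.104162
  u ← -2.300000 + (0.38/2)·(4.186000 + 2.104162) = -1.104869
u(0.38) ≈ -1.1049

-1.1049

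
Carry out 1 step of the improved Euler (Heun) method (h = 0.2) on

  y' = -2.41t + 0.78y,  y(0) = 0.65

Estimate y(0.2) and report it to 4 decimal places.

0.7111

Heun: k1 = f(t_n, y_n); k2 = f(t_n + h, y_n + h·k1); y_{n+1} = y_n + (h/2)·(k1 + k2).
t=0.000000, y=0.650000:
  k1 = f(0.000000, 0.650000) = 0.507000
  k2 = f(0.200000, 0.751400) = 0.104092
  y ← 0.650000 + (0.2/2)·(0.507000 + 0.104092) = 0.711109
y(0.2) ≈ 0.7111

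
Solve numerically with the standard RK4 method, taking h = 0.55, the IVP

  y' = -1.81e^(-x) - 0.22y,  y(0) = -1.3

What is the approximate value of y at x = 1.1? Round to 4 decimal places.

-2.0699

RK4: k1 = f(x_n, y_n); k2 = f(x_n + h/2, y_n + (h/2)·k1); k3 = f(x_n + h/2, y_n + (h/2)·k2); k4 = f(x_n + h, y_n + h·k3); y_{n+1} = y_n + (h/6)·(k1 + 2k2 + 2k3 + k4).
x=0.000000, y=-1.300000:
  k1 = f(0.000000, -1.300000) = -1.524000
  k2 = f(0.275000, -1.719100) = -0.996624
  k3 = f(0.275000, -1.574071) = -1.028530
  k4 = f(0.550000, -1.865691) = -0.633827
  y ← -1.300000 + (0.55/6)·(k1 + 2k2 + 2k3 + k4) = -1.869079
x=0.550000, y=-1.869079:
  k1 = f(0.550000, -1.869079) = -0.633082
  k2 = f(0.825000, -2.043176) = -0.343707
  k3 = f(0.825000, -1.963598) = -0.361214
  k4 = f(1.100000, -2.067746) = -0.147592
  y ← -1.869079 + (0.55/6)·(k1 + 2k2 + 2k3 + k4) = -2.069876
y(1.1) ≈ -2.0699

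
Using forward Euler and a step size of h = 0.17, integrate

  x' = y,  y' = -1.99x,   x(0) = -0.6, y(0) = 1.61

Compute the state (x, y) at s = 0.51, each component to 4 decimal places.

Euler on (x,y): x_{n+1} = x_n + h·x', y_{n+1} = y_n + h·y'.
0.000000: (-0.600000, 1.610000); f=(1.610000, 1.194000) → (-0.326300, 1.812980)
0.170000: (-0.326300, 1.812980); f=(1.812980, 0.649337) → (-0.018093, 1.923367)
0.340000: (-0.018093, 1.923367); f=(1.923367, 0.036006) → (0.308879, 1.929488)
(x(0.51), y(0.51)) ≈ (0.3089, 1.9295)

0.3089, 1.9295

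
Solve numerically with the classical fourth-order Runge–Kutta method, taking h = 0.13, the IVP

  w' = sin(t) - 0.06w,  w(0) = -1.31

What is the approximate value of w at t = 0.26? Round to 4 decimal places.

-1.2563

RK4: k1 = f(t_n, w_n); k2 = f(t_n + h/2, w_n + (h/2)·k1); k3 = f(t_n + h/2, w_n + (h/2)·k2); k4 = f(t_n + h, w_n + h·k3); w_{n+1} = w_n + (h/6)·(k1 + 2k2 + 2k3 + k4).
t=0.000000, w=-1.310000:
  k1 = f(0.000000, -1.310000) = 0.078600
  k2 = f(0.065000, -1.304891) = 0.143248
  k3 = f(0.065000, -1.300689) = 0.142996
  k4 = f(0.130000, -1.291411) = 0.207119
  w ← -1.310000 + (0.13/6)·(k1 + 2k2 + 2k3 + k4) = -1.291406
t=0.130000, w=-1.291406:
  k1 = f(0.130000, -1.291406) = 0.207118
  k2 = f(0.195000, -1.277943) = 0.270443
  k3 = f(0.195000, -1.273827) = 0.270196
  k4 = f(0.260000, -1.256280) = 0.332457
  w ← -1.291406 + (0.13/6)·(k1 + 2k2 + 2k3 + k4) = -1.256287
w(0.26) ≈ -1.2563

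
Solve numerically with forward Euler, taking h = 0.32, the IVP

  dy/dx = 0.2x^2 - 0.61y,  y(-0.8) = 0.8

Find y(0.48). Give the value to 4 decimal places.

0.3695

Euler: y_{n+1} = y_n + h·f(x_n, y_n).
x=-0.800000, y=0.800000: f=-0.360000 → y ← 0.800000 + 0.32·(-0.360000) = 0.684800
x=-0.480000, y=0.684800: f=-0.371648 → y ← 0.684800 + 0.32·(-0.371648) = 0.565873
x=-0.160000, y=0.565873: f=-0.340062 → y ← 0.565873 + 0.32·(-0.340062) = 0.457053
x=0.160000, y=0.457053: f=-0.273682 → y ← 0.457053 + 0.32·(-0.273682) = 0.369474
y(0.48) ≈ 0.3695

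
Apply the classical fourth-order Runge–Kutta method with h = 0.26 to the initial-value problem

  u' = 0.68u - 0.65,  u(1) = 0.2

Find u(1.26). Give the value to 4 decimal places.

RK4: k1 = f(s_n, u_n); k2 = f(s_n + h/2, u_n + (h/2)·k1); k3 = f(s_n + h/2, u_n + (h/2)·k2); k4 = f(s_n + h, u_n + h·k3); u_{n+1} = u_n + (h/6)·(k1 + 2k2 + 2k3 + k4).
s=1.000000, u=0.200000:
  k1 = f(1.000000, 0.200000) = -0.514000
  k2 = f(1.130000, 0.133180) = -0.559438
  k3 = f(1.130000, 0.127273) = -0.563454
  k4 = f(1.260000, 0.053502) = -0.613619
  u ← 0.200000 + (0.26/6)·(k1 + 2k2 + 2k3 + k4) = 0.053819
u(1.26) ≈ 0.0538

0.0538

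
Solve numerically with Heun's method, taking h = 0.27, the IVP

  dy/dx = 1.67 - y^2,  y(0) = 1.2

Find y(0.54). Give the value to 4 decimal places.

Heun: k1 = f(x_n, y_n); k2 = f(x_n + h, y_n + h·k1); y_{n+1} = y_n + (h/2)·(k1 + k2).
x=0.000000, y=1.200000:
  k1 = f(0.000000, 1.200000) = 0.230000
  k2 = f(0.270000, 1.262100) = 0.077104
  y ← 1.200000 + (0.27/2)·(0.230000 + 0.077104) = 1.241459
x=0.270000, y=1.241459:
  k1 = f(0.270000, 1.241459) = 0.128780
  k2 = f(0.540000, 1.276229) = 0.041238
  y ← 1.241459 + (0.27/2)·(0.128780 + 0.041238) = 1.264411
y(0.54) ≈ 1.2644

1.2644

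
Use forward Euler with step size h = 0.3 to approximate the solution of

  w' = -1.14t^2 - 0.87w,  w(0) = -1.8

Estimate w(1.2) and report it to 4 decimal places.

-0.9217

Euler: w_{n+1} = w_n + h·f(t_n, w_n).
t=0.000000, w=-1.800000: f=1.566000 → w ← -1.800000 + 0.3·1.566000 = -1.330200
t=0.300000, w=-1.330200: f=1.054674 → w ← -1.330200 + 0.3·1.054674 = -1.013798
t=0.600000, w=-1.013798: f=0.471604 → w ← -1.013798 + 0.3·0.471604 = -0.872317
t=0.900000, w=-0.872317: f=-0.164485 → w ← -0.872317 + 0.3·(-0.164485) = -0.921662
w(1.2) ≈ -0.9217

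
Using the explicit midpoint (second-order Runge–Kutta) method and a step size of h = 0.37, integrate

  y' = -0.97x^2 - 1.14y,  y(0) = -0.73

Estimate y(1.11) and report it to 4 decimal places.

-0.5547

Midpoint: k1 = f(x_n, y_n); k2 = f(x_n + h/2, y_n + (h/2)·k1); y_{n+1} = y_n + h·k2.
x=0.000000, y=-0.730000:
  k1 = f(0.000000, -0.730000) = 0.832200
  k2 = f(0.185000, -0.576043) = 0.623491
  y ← -0.730000 + 0.37·0.623491 = -0.499308
x=0.370000, y=-0.499308:
  k1 = f(0.370000, -0.499308) = 0.436419
  k2 = f(0.555000, -0.418571) = 0.178387
  y ← -0.499308 + 0.37·0.178387 = -0.433305
x=0.740000, y=-0.433305:
  k1 = f(0.740000, -0.433305) = -0.037204
  k2 = f(0.925000, -0.440188) = -0.328142
  y ← -0.433305 + 0.37·(-0.328142) = -0.554718
y(1.11) ≈ -0.5547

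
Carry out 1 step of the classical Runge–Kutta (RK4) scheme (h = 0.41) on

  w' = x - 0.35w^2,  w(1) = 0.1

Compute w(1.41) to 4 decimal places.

0.5759

RK4: k1 = f(x_n, w_n); k2 = f(x_n + h/2, w_n + (h/2)·k1); k3 = f(x_n + h/2, w_n + (h/2)·k2); k4 = f(x_n + h, w_n + h·k3); w_{n+1} = w_n + (h/6)·(k1 + 2k2 + 2k3 + k4).
x=1.000000, w=0.100000:
  k1 = f(1.000000, 0.100000) = 0.996500
  k2 = f(1.205000, 0.304283) = 1.172594
  k3 = f(1.205000, 0.340382) = 1.164449
  k4 = f(1.410000, 0.577424) = 1.293303
  w ← 0.100000 + (0.41/6)·(k1 + 2k2 + 2k3 + k4) = 0.575866
w(1.41) ≈ 0.5759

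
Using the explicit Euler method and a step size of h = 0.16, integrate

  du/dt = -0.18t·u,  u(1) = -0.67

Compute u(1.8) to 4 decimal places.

-0.5519

Euler: u_{n+1} = u_n + h·f(t_n, u_n).
t=1.000000, u=-0.670000: f=0.120600 → u ← -0.670000 + 0.16·0.120600 = -0.650704
t=1.160000, u=-0.650704: f=0.135867 → u ← -0.650704 + 0.16·0.135867 = -0.628965
t=1.320000, u=-0.628965: f=0.149442 → u ← -0.628965 + 0.16·0.149442 = -0.605055
t=1.480000, u=-0.605055: f=0.161187 → u ← -0.605055 + 0.16·0.161187 = -0.579265
t=1.640000, u=-0.579265: f=0.170999 → u ← -0.579265 + 0.16·0.170999 = -0.551905
u(1.8) ≈ -0.5519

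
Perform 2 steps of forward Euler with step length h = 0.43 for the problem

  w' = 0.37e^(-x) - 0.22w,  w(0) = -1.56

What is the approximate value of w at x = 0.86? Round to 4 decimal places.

Euler: w_{n+1} = w_n + h·f(x_n, w_n).
x=0.000000, w=-1.560000: f=0.713200 → w ← -1.560000 + 0.43·0.713200 = -1.253324
x=0.430000, w=-1.253324: f=0.516420 → w ← -1.253324 + 0.43·0.516420 = -1.031264
w(0.86) ≈ -1.0313

-1.0313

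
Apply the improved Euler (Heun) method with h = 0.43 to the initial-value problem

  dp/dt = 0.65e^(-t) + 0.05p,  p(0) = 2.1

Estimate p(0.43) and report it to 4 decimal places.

2.3793

Heun: k1 = f(t_n, p_n); k2 = f(t_n + h, p_n + h·k1); p_{n+1} = p_n + (h/2)·(k1 + k2).
t=0.000000, p=2.100000:
  k1 = f(0.000000, 2.100000) = 0.755000
  k2 = f(0.430000, 2.424650) = 0.544063
  p ← 2.100000 + (0.43/2)·(0.755000 + 0.544063) = 2.379299
p(0.43) ≈ 2.3793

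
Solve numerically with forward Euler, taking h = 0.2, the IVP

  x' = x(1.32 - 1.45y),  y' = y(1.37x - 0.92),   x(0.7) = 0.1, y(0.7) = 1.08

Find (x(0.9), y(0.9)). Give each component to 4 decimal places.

Euler on (x,y): x_{n+1} = x_n + h·x', y_{n+1} = y_n + h·y'.
0.700000: (0.100000, 1.080000); f=(-0.024600, -0.845640) → (0.095080, 0.910872)
(x(0.9), y(0.9)) ≈ (0.0951, 0.9109)

0.0951, 0.9109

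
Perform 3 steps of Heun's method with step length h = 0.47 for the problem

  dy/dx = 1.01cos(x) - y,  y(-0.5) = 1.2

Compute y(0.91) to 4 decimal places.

Heun: k1 = f(x_n, y_n); k2 = f(x_n + h, y_n + h·k1); y_{n+1} = y_n + (h/2)·(k1 + k2).
x=-0.500000, y=1.200000:
  k1 = f(-0.500000, 1.200000) = -0.313642
  k2 = f(-0.030000, 1.052588) = -0.043043
  y ← 1.200000 + (0.47/2)·(-0.313642 + (-0.043043)) = 1.116179
x=-0.030000, y=1.116179:
  k1 = f(-0.030000, 1.116179) = -0.106634
  k2 = f(0.440000, 1.066061) = -0.152262
  y ← 1.116179 + (0.47/2)·(-0.106634 + (-0.152262)) = 1.055339
x=0.440000, y=1.055339:
  k1 = f(0.440000, 1.055339) = -0.141539
  k2 = f(0.910000, 0.988815) = -0.368932
  y ← 1.055339 + (0.47/2)·(-0.141539 + (-0.368932)) = 0.935378
y(0.91) ≈ 0.9354

0.9354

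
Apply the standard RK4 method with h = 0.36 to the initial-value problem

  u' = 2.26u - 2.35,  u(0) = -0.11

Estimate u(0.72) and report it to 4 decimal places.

RK4: k1 = f(t_n, u_n); k2 = f(t_n + h/2, u_n + (h/2)·k1); k3 = f(t_n + h/2, u_n + (h/2)·k2); k4 = f(t_n + h, u_n + h·k3); u_{n+1} = u_n + (h/6)·(k1 + 2k2 + 2k3 + k4).
t=0.000000, u=-0.110000:
  k1 = f(0.000000, -0.110000) = -2.598600
  k2 = f(0.180000, -0.577748) = -3.655710
  k3 = f(0.180000, -0.768028) = -4.085743
  k4 = f(0.360000, -1.580867) = -5.922761
  u ← -0.110000 + (0.36/6)·(k1 + 2k2 + 2k3 + k4) = -1.550256
t=0.360000, u=-1.550256:
  k1 = f(0.360000, -1.550256) = -5.853579
  k2 = f(0.540000, -2.603900) = -8.234814
  k3 = f(0.540000, -3.032523) = -9.203501
  k4 = f(0.720000, -4.863516) = -13.341547
  u ← -1.550256 + (0.36/6)·(k1 + 2k2 + 2k3 + k4) = -4.794561
u(0.72) ≈ -4.7946

-4.7946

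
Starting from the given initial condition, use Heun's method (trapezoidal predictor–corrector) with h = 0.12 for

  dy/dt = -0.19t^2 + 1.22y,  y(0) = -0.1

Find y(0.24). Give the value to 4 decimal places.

-0.1349

Heun: k1 = f(t_n, y_n); k2 = f(t_n + h, y_n + h·k1); y_{n+1} = y_n + (h/2)·(k1 + k2).
t=0.000000, y=-0.100000:
  k1 = f(0.000000, -0.100000) = -0.122000
  k2 = f(0.120000, -0.114640) = -0.142597
  y ← -0.100000 + (0.12/2)·(-0.122000 + (-0.142597)) = -0.115876
t=0.120000, y=-0.115876:
  k1 = f(0.120000, -0.115876) = -0.144104
  k2 = f(0.240000, -0.133168) = -0.173409
  y ← -0.115876 + (0.12/2)·(-0.144104 + (-0.173409)) = -0.134927
y(0.24) ≈ -0.1349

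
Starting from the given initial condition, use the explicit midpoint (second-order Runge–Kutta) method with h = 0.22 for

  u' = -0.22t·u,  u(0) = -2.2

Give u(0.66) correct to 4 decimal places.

Midpoint: k1 = f(t_n, u_n); k2 = f(t_n + h/2, u_n + (h/2)·k1); u_{n+1} = u_n + h·k2.
t=0.000000, u=-2.200000:
  k1 = f(0.000000, -2.200000) = 0.000000
  k2 = f(0.110000, -2.200000) = 0.053240
  u ← -2.200000 + 0.22·0.053240 = -2.188287
t=0.220000, u=-2.188287:
  k1 = f(0.220000, -2.188287) = 0.105913
  k2 = f(0.330000, -2.176637) = 0.158024
  u ← -2.188287 + 0.22·0.158024 = -2.153522
t=0.440000, u=-2.153522:
  k1 = f(0.440000, -2.153522) = 0.208461
  k2 = f(0.550000, -2.130591) = 0.257802
  u ← -2.153522 + 0.22·0.257802 = -2.096806
u(0.66) ≈ -2.0968

-2.0968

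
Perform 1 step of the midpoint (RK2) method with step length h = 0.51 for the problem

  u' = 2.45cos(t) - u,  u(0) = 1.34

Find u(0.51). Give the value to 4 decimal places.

1.7213

Midpoint: k1 = f(t_n, u_n); k2 = f(t_n + h/2, u_n + (h/2)·k1); u_{n+1} = u_n + h·k2.
t=0.000000, u=1.340000:
  k1 = f(0.000000, 1.340000) = 1.110000
  k2 = f(0.255000, 1.623050) = 0.747725
  u ← 1.340000 + 0.51·0.747725 = 1.721340
u(0.51) ≈ 1.7213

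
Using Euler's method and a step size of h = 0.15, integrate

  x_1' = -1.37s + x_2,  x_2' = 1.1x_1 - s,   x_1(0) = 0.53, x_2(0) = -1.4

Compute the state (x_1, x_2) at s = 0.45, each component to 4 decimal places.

-0.1617, -1.3120

Euler on (x_1,x_2): x_1_{n+1} = x_1_n + h·x_1', x_2_{n+1} = x_2_n + h·x_2'.
0.000000: (0.530000, -1.400000); f=(-1.400000, 0.583000) → (0.320000, -1.312550)
0.150000: (0.320000, -1.312550); f=(-1.518050, 0.202000) → (0.092293, -1.282250)
0.300000: (0.092293, -1.282250); f=(-1.693250, -0.198478) → (-0.161695, -1.312022)
(x_1(0.45), x_2(0.45)) ≈ (-0.1617, -1.3120)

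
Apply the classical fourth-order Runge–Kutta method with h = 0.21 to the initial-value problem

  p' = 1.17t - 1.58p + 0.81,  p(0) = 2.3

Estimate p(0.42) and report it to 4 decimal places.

1.5169

RK4: k1 = f(t_n, p_n); k2 = f(t_n + h/2, p_n + (h/2)·k1); k3 = f(t_n + h/2, p_n + (h/2)·k2); k4 = f(t_n + h, p_n + h·k3); p_{n+1} = p_n + (h/6)·(k1 + 2k2 + 2k3 + k4).
t=0.000000, p=2.300000:
  k1 = f(0.000000, 2.300000) = -2.824000
  k2 = f(0.105000, 2.003480) = -2.232648
  k3 = f(0.105000, 2.065572) = -2.330754
  k4 = f(0.210000, 1.810542) = -1.804956
  p ← 2.300000 + (0.21/6)·(k1 + 2k2 + 2k3 + k4) = 1.818548
t=0.210000, p=1.818548:
  k1 = f(0.210000, 1.818548) = -1.817606
  k2 = f(0.315000, 1.627700) = -1.393216
  k3 = f(0.315000, 1.672261) = -1.463622
  k4 = f(0.420000, 1.511188) = -1.086277
  p ← 1.818548 + (0.21/6)·(k1 + 2k2 + 2k3 + k4) = 1.516934
p(0.42) ≈ 1.5169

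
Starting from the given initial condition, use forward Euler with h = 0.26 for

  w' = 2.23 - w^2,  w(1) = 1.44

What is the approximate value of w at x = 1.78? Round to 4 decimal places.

Euler: w_{n+1} = w_n + h·f(x_n, w_n).
x=1.000000, w=1.440000: f=0.156400 → w ← 1.440000 + 0.26·0.156400 = 1.480664
x=1.260000, w=1.480664: f=0.037634 → w ← 1.480664 + 0.26·0.037634 = 1.490449
x=1.520000, w=1.490449: f=0.008562 → w ← 1.490449 + 0.26·0.008562 = 1.492675
w(1.78) ≈ 1.4927

1.4927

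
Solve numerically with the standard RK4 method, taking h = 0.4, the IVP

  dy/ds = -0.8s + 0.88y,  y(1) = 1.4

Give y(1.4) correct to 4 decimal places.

1.5349

RK4: k1 = f(s_n, y_n); k2 = f(s_n + h/2, y_n + (h/2)·k1); k3 = f(s_n + h/2, y_n + (h/2)·k2); k4 = f(s_n + h, y_n + h·k3); y_{n+1} = y_n + (h/6)·(k1 + 2k2 + 2k3 + k4).
s=1.000000, y=1.400000:
  k1 = f(1.000000, 1.400000) = 0.432000
  k2 = f(1.200000, 1.486400) = 0.348032
  k3 = f(1.200000, 1.469606) = 0.333254
  k4 = f(1.400000, 1.533301) = 0.229305
  y ← 1.400000 + (0.4/6)·(k1 + 2k2 + 2k3 + k4) = 1.534925
y(1.4) ≈ 1.5349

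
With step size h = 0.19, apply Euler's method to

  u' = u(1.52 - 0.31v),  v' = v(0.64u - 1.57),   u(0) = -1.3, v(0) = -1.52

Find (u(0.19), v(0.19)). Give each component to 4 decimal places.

Euler on (u,v): u_{n+1} = u_n + h·u', v_{n+1} = v_n + h·v'.
0.000000: (-1.300000, -1.520000); f=(-2.588560, 3.651040) → (-1.791826, -0.826302)
(u(0.19), v(0.19)) ≈ (-1.7918, -0.8263)

-1.7918, -0.8263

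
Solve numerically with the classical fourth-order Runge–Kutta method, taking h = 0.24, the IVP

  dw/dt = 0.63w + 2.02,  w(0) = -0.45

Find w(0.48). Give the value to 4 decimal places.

0.5233

RK4: k1 = f(t_n, w_n); k2 = f(t_n + h/2, w_n + (h/2)·k1); k3 = f(t_n + h/2, w_n + (h/2)·k2); k4 = f(t_n + h, w_n + h·k3); w_{n+1} = w_n + (h/6)·(k1 + 2k2 + 2k3 + k4).
t=0.000000, w=-0.450000:
  k1 = f(0.000000, -0.450000) = 1.736500
  k2 = f(0.120000, -0.241620) = 1.867779
  k3 = f(0.120000, -0.225866) = 1.877704
  k4 = f(0.240000, 0.000649) = 2.020409
  w ← -0.450000 + (0.24/6)·(k1 + 2k2 + 2k3 + k4) = -0.000085
t=0.240000, w=-0.000085:
  k1 = f(0.240000, -0.000085) = 2.019946
  k2 = f(0.360000, 0.242309) = 2.172654
  k3 = f(0.360000, 0.260634) = 2.184199
  k4 = f(0.480000, 0.524123) = 2.350197
  w ← -0.000085 + (0.24/6)·(k1 + 2k2 + 2k3 + k4) = 0.523269
w(0.48) ≈ 0.5233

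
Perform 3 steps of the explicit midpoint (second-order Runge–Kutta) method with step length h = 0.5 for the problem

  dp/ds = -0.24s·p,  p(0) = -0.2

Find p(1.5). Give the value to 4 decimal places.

-0.1521

Midpoint: k1 = f(s_n, p_n); k2 = f(s_n + h/2, p_n + (h/2)·k1); p_{n+1} = p_n + h·k2.
s=0.000000, p=-0.200000:
  k1 = f(0.000000, -0.200000) = 0.000000
  k2 = f(0.250000, -0.200000) = 0.012000
  p ← -0.200000 + 0.5·0.012000 = -0.194000
s=0.500000, p=-0.194000:
  k1 = f(0.500000, -0.194000) = 0.023280
  k2 = f(0.750000, -0.188180) = 0.033872
  p ← -0.194000 + 0.5·0.033872 = -0.177064
s=1.000000, p=-0.177064:
  k1 = f(1.000000, -0.177064) = 0.042495
  k2 = f(1.250000, -0.166440) = 0.049932
  p ← -0.177064 + 0.5·0.049932 = -0.152098
p(1.5) ≈ -0.1521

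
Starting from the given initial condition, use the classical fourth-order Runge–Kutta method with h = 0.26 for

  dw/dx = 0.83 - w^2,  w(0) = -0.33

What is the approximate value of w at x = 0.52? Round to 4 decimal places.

RK4: k1 = f(x_n, w_n); k2 = f(x_n + h/2, w_n + (h/2)·k1); k3 = f(x_n + h/2, w_n + (h/2)·k2); k4 = f(x_n + h, w_n + h·k3); w_{n+1} = w_n + (h/6)·(k1 + 2k2 + 2k3 + k4).
x=0.000000, w=-0.330000:
  k1 = f(0.000000, -0.330000) = 0.721100
  k2 = f(0.130000, -0.236257) = 0.774183
  k3 = f(0.130000, -0.229356) = 0.777396
  k4 = f(0.260000, -0.127877) = 0.813647
  w ← -0.330000 + (0.26/6)·(k1 + 2k2 + 2k3 + k4) = -0.129024
x=0.260000, w=-0.129024:
  k1 = f(0.260000, -0.129024) = 0.813353
  k2 = f(0.390000, -0.023288) = 0.829458
  k3 = f(0.390000, -0.021195) = 0.829551
  k4 = f(0.520000, 0.086659) = 0.822490
  w ← -0.129024 + (0.26/6)·(k1 + 2k2 + 2k3 + k4) = 0.085643
w(0.52) ≈ 0.0856

0.0856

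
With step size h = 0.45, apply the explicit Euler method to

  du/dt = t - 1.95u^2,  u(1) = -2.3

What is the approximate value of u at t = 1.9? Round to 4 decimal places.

-42.8224

Euler: u_{n+1} = u_n + h·f(t_n, u_n).
t=1.000000, u=-2.300000: f=-9.315500 → u ← -2.300000 + 0.45·(-9.315500) = -6.491975
t=1.450000, u=-6.491975: f=-80.734192 → u ← -6.491975 + 0.45·(-80.734192) = -42.822361
u(1.9) ≈ -42.8224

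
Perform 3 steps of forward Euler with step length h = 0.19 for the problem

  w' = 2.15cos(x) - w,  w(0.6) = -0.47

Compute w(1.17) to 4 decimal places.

0.4319

Euler: w_{n+1} = w_n + h·f(x_n, w_n).
x=0.600000, w=-0.470000: f=2.244472 → w ← -0.470000 + 0.19·2.244472 = -0.043550
x=0.790000, w=-0.043550: f=1.556818 → w ← -0.043550 + 0.19·1.556818 = 0.252245
x=0.980000, w=0.252245: f=0.945353 → w ← 0.252245 + 0.19·0.945353 = 0.431862
w(1.17) ≈ 0.4319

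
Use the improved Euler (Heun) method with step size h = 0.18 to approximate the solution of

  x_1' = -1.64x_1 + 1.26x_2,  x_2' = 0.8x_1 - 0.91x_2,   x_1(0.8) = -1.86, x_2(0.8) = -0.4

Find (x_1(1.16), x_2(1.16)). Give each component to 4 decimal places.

Heun on (x_1,x_2): k1 = f(t_n, state_n); k2 = f(t_n + h, state_n + h·k1); state_{n+1} = state_n + (h/2)·(k1 + k2).
0.800000: (-1.860000, -0.400000)
  k1 = (2.546400, -1.124000)
  predictor → (-1.401648, -0.602320)
  k2 = (1.539780, -0.573207)
  → (-1.492244, -0.552749)
0.980000: (-1.492244, -0.552749)
  k1 = (1.750817, -0.690794)
  predictor → (-1.177097, -0.677092)
  k2 = (1.077304, -0.325524)
  → (-1.237713, -0.644217)
(x_1(1.16), x_2(1.16)) ≈ (-1.2377, -0.6442)

-1.2377, -0.6442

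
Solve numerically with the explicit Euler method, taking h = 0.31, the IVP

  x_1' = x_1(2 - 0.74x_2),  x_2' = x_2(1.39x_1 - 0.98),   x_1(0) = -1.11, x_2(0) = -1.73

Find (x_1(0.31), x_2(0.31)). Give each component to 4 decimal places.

-2.2387, -0.3770

Euler on (x_1,x_2): x_1_{n+1} = x_1_n + h·x_1', x_2_{n+1} = x_2_n + h·x_2'.
0.000000: (-1.110000, -1.730000); f=(-3.641022, 4.364617) → (-2.238717, -0.376969)
(x_1(0.31), x_2(0.31)) ≈ (-2.2387, -0.3770)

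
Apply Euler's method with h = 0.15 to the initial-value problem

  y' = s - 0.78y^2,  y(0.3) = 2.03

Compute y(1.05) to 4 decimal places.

Euler: y_{n+1} = y_n + h·f(s_n, y_n).
s=0.300000, y=2.030000: f=-2.914302 → y ← 2.030000 + 0.15·(-2.914302) = 1.592855
s=0.450000, y=1.592855: f=-1.529005 → y ← 1.592855 + 0.15·(-1.529005) = 1.363504
s=0.600000, y=1.363504: f=-0.850132 → y ← 1.363504 + 0.15·(-0.850132) = 1.235984
s=0.750000, y=1.235984: f=-0.441572 → y ← 1.235984 + 0.15·(-0.441572) = 1.169748
s=0.900000, y=1.169748: f=-0.167283 → y ← 1.169748 + 0.15·(-0.167283) = 1.144656
y(1.05) ≈ 1.1447

1.1447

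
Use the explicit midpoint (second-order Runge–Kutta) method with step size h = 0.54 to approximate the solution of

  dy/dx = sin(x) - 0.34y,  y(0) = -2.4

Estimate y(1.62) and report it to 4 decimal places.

-0.5007

Midpoint: k1 = f(x_n, y_n); k2 = f(x_n + h/2, y_n + (h/2)·k1); y_{n+1} = y_n + h·k2.
x=0.000000, y=-2.400000:
  k1 = f(0.000000, -2.400000) = 0.816000
  k2 = f(0.270000, -2.179680) = 1.007823
  y ← -2.400000 + 0.54·1.007823 = -1.855776
x=0.540000, y=-1.855776:
  k1 = f(0.540000, -1.855776) = 1.145100
  k2 = f(0.810000, -1.546599) = 1.250131
  y ← -1.855776 + 0.54·1.250131 = -1.180705
x=1.080000, y=-1.180705:
  k1 = f(1.080000, -1.180705) = 1.283398
  k2 = f(1.350000, -0.834188) = 1.259347
  y ← -1.180705 + 0.54·1.259347 = -0.500658
y(1.62) ≈ -0.5007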